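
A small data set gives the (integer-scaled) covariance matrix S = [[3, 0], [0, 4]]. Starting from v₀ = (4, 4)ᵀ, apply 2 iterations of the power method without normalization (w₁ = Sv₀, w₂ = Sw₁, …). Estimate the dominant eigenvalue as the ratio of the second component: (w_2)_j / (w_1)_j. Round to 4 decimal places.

4.0000

w1 = Sv₀ = (12, 16)
w2 = Sw1 = (36, 64)
Ratio at component: 64 / 16 = 4.0000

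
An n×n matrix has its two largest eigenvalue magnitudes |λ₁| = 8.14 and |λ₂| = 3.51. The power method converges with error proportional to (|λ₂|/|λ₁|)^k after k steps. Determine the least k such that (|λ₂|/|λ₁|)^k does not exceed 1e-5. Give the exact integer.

14

|λ₂/λ₁| = 3.51/8.14 = 0.43120
Need k ≥ ln(1e-5) / ln(0.43120) = -11.5129 / -0.8412 ≈ 13.687
Smallest integer k satisfying the bound: 14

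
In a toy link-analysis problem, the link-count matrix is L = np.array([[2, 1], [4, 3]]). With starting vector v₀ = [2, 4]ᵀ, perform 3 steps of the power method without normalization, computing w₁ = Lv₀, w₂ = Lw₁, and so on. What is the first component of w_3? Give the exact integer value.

164

w1 = Lv₀ = (8, 20)
w2 = Lw1 = (36, 92)
w3 = Lw2 = (164, 420)
The requested component of w3 is 164.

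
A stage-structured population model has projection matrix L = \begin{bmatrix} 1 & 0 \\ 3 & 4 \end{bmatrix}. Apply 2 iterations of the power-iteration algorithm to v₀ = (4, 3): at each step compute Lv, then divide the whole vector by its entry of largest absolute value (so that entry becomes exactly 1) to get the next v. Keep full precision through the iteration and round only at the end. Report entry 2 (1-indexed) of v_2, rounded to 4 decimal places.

Lv0 = (4.00000, 24.00000); divide by 24.00000 → v1 = (0.16667, 1.00000)
Lv1 = (0.16667, 4.50000); divide by 4.50000 → v2 = (0.03704, 1.00000)
Requested entry of v2: 108/108 = 1.0000

1.0000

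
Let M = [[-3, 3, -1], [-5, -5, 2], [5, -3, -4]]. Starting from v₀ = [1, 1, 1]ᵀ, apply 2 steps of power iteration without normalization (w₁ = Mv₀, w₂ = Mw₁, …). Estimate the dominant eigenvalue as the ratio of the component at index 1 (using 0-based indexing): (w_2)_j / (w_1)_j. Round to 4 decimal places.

w1 = Mv₀ = (-1, -8, -2)
w2 = Mw1 = (-19, 41, 27)
Ratio at component: 41 / -8 = -5.1250

-5.1250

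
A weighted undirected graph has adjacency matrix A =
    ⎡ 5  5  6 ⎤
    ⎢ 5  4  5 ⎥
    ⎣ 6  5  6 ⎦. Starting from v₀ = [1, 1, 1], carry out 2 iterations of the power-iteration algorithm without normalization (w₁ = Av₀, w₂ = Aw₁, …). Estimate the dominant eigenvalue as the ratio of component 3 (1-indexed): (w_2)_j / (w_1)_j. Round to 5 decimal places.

w1 = Av₀ = (16, 14, 17)
w2 = Aw1 = (252, 221, 268)
Ratio at component: 268 / 17 = 15.76471

15.76471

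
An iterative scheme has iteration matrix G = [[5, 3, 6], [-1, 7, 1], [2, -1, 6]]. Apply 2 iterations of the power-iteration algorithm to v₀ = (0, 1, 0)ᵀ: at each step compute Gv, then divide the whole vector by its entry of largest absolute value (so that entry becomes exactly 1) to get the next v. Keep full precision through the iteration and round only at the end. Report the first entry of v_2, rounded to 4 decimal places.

Gv0 = (3.00000, 7.00000, -1.00000); divide by 7.00000 → v1 = (0.42857, 1.00000, -0.14286)
Gv1 = (4.28571, 6.42857, -1.00000); divide by 6.42857 → v2 = (0.66667, 1.00000, -0.15556)
Requested entry of v2: 30/45 = 0.6667

0.6667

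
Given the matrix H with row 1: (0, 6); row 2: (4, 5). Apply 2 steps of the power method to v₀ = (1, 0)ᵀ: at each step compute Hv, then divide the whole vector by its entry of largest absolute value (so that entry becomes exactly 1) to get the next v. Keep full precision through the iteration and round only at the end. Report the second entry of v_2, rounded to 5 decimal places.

Hv0 = (0.000000, 4.000000); divide by 4.000000 → v1 = (0.000000, 1.000000)
Hv1 = (6.000000, 5.000000); divide by 6.000000 → v2 = (1.000000, 0.833333)
Requested entry of v2: 20/24 = 0.83333

0.83333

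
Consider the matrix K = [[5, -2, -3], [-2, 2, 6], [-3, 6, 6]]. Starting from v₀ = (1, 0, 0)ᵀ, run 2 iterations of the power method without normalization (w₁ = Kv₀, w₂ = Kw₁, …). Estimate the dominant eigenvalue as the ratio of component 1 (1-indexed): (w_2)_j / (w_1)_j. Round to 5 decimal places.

λ ≈ 7.60000

w1 = Kv₀ = (5·1 + (-2)·0 + (-3)·0; (-2)·1 + 2·0 + 6·0; (-3)·1 + 6·0 + 6·0) = (5, -2, -3)
w2 = Kw1 = (5·5 + (-2)·(-2) + (-3)·(-3); (-2)·5 + 2·(-2) + 6·(-3); (-3)·5 + 6·(-2) + 6·(-3)) = (38, -32, -45)
Ratio at component: 38 / 5 = 7.60000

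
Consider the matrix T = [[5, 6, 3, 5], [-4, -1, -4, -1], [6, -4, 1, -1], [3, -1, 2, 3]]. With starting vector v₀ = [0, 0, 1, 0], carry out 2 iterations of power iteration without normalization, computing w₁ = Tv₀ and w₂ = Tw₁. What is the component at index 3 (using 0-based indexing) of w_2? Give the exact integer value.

21

w1 = Tv₀ = (3, -4, 1, 2)
w2 = Tw1 = (4, -14, 33, 21)
The requested component of w2 is 21.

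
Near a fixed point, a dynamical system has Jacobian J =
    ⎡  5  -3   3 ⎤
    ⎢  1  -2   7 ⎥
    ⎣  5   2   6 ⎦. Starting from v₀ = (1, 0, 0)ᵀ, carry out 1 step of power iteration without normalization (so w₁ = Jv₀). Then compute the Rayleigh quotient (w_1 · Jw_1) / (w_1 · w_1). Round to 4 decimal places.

w1 = Jv₀ = (5·1 + (-3)·0 + 3·0; 1·1 + (-2)·0 + 7·0; 5·1 + 2·0 + 6·0) = (5, 1, 5)
Jw1 = (37, 38, 57)
w1·Jw1 = 5·37 + 1·38 + 5·57 = 508; w1·w1 = 5·5 + 1·1 + 5·5 = 51
λ ≈ 508/51 = 9.9608

9.9608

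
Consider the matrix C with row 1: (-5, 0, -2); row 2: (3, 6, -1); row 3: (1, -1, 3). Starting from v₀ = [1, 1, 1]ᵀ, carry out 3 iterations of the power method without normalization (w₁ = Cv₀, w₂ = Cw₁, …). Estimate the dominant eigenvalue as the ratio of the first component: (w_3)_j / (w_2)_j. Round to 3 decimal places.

λ ≈ -4.586

w1 = Cv₀ = ((-5)·1 + 0·1 + (-2)·1; 3·1 + 6·1 + (-1)·1; 1·1 + (-1)·1 + 3·1) = (-7, 8, 3)
w2 = Cw1 = ((-5)·(-7) + 0·8 + (-2)·3; 3·(-7) + 6·8 + (-1)·3; 1·(-7) + (-1)·8 + 3·3) = (29, 24, -6)
w3 = Cw2 = (-133, 237, -13)
Ratio at component: -133 / 29 = -4.586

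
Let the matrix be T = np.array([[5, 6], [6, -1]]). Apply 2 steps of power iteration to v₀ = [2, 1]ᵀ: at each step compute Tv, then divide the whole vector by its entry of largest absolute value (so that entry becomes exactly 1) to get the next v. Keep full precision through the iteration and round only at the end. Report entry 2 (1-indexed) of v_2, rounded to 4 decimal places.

0.5822

Tv0 = (16.00000, 11.00000); divide by 16.00000 → v1 = (1.00000, 0.68750)
Tv1 = (9.12500, 5.31250); divide by 9.12500 → v2 = (1.00000, 0.58219)
Requested entry of v2: 85/146 = 0.5822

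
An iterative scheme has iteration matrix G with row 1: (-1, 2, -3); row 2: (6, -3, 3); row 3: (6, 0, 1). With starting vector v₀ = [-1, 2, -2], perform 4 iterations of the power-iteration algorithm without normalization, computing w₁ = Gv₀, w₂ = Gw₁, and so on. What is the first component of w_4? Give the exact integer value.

-305

w1 = Gv₀ = ((-1)·(-1) + 2·2 + (-3)·(-2); 6·(-1) + (-3)·2 + 3·(-2); 6·(-1) + 0·2 + 1·(-2)) = (11, -18, -8)
w2 = Gw1 = ((-1)·11 + 2·(-18) + (-3)·(-8); 6·11 + (-3)·(-18) + 3·(-8); 6·11 + 0·(-18) + 1·(-8)) = (-23, 96, 58)
w3 = Gw2 = (41, -252, -80)
w4 = Gw3 = (-305, 762, 166)
The requested component of w4 is -305.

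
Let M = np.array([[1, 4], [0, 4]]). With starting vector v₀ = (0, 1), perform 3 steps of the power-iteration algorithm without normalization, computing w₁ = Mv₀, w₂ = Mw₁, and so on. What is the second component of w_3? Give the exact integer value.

w1 = Mv₀ = (1·0 + 4·1; 0·0 + 4·1) = (4, 4)
w2 = Mw1 = (1·4 + 4·4; 0·4 + 4·4) = (20, 16)
w3 = Mw2 = (84, 64)
The requested component of w3 is 64.

64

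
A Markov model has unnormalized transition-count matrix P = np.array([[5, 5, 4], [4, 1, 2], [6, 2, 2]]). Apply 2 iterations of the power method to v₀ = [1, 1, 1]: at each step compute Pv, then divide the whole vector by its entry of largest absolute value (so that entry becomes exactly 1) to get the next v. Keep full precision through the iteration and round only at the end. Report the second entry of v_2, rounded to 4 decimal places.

0.5724

Pv0 = (14.00000, 7.00000, 10.00000); divide by 14.00000 → v1 = (1.00000, 0.50000, 0.71429)
Pv1 = (10.35714, 5.92857, 8.42857); divide by 10.35714 → v2 = (1.00000, 0.57241, 0.81379)
Requested entry of v2: 83/145 = 0.5724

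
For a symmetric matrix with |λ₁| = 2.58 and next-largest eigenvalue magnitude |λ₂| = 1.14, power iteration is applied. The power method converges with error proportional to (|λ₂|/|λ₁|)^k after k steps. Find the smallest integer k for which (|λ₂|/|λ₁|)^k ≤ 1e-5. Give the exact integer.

|λ₂/λ₁| = 1.14/2.58 = 0.44186
Need k ≥ ln(1e-5) / ln(0.44186) = -11.5129 / -0.8168 ≈ 14.096
Smallest integer k satisfying the bound: 15

15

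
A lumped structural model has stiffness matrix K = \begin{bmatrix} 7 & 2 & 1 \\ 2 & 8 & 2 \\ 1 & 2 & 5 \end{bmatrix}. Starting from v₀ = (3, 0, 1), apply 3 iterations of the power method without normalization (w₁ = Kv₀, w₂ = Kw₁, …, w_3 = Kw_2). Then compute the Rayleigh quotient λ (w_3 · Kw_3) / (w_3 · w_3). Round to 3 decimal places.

10.308

w1 = Kv₀ = (22, 8, 8)
w2 = Kw1 = (178, 124, 78)
w3 = Kw2 = (1572, 1504, 816)
Kw3 = (14828, 16808, 8660)
w3·Kw3 = 1572·14828 + 1504·16808 + 816·8660 = 55655408; w3·w3 = 1572·1572 + 1504·1504 + 816·816 = 5399056
λ ≈ 55655408/5399056 = 10.308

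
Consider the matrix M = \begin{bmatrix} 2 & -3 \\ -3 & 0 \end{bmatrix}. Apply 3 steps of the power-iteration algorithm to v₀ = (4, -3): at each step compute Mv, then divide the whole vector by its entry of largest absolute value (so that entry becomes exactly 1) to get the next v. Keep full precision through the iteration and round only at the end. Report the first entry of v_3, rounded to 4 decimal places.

1.0000

Mv0 = (17.00000, -12.00000); divide by 17.00000 → v1 = (1.00000, -0.70588)
Mv1 = (4.11765, -3.00000); divide by 4.11765 → v2 = (1.00000, -0.72857)
Mv2 = (4.18571, -3.00000); divide by 4.18571 → v3 = (1.00000, -0.71672)
Requested entry of v3: 293/293 = 1.0000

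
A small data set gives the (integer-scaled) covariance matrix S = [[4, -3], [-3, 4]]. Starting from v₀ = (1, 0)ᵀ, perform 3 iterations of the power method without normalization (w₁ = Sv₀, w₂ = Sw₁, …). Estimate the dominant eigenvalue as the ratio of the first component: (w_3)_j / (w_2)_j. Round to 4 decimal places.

6.8800

w1 = Sv₀ = (4·1 + (-3)·0; (-3)·1 + 4·0) = (4, -3)
w2 = Sw1 = (4·4 + (-3)·(-3); (-3)·4 + 4·(-3)) = (25, -24)
w3 = Sw2 = (172, -171)
Ratio at component: 172 / 25 = 6.8800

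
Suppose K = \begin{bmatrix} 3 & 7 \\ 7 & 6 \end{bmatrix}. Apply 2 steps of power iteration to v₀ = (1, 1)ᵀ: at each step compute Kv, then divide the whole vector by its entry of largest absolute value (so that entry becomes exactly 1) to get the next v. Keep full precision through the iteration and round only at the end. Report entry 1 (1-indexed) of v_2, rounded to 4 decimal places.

0.8176

Kv0 = (10.00000, 13.00000); divide by 13.00000 → v1 = (0.76923, 1.00000)
Kv1 = (9.30769, 11.38462); divide by 11.38462 → v2 = (0.81757, 1.00000)
Requested entry of v2: 121/148 = 0.8176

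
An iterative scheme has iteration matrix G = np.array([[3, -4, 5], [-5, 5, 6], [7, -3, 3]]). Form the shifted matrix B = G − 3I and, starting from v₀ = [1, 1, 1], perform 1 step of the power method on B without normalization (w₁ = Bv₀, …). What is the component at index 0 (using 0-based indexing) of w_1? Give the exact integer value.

1

B = G − 3I has rows (0, -4, 5); (-5, 2, 6); (7, -3, 0)
w1 = Bv₀ = (1, 3, 4)
Requested component of w1: 1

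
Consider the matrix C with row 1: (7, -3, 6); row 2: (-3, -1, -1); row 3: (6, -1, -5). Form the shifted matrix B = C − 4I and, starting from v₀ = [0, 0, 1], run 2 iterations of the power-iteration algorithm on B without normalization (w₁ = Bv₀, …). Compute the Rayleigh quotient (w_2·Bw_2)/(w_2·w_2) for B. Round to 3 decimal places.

B = C − 4I has rows (3, -3, 6); (-3, -5, -1); (6, -1, -9)
w1 = Bv₀ = (3·0 + (-3)·0 + 6·1; (-3)·0 + (-5)·0 + (-1)·1; 6·0 + (-1)·0 + (-9)·1) = (6, -1, -9)
w2 = Bw1 = (3·6 + (-3)·(-1) + 6·(-9); (-3)·6 + (-5)·(-1) + (-1)·(-9); 6·6 + (-1)·(-1) + (-9)·(-9)) = (-33, -4, 118)
Bw2 = (621, 1, -1256)
w2·Bw2 = -168705; w2·w2 = 15029; μ ≈ -168705/15029 = -11.225

μ ≈ -11.225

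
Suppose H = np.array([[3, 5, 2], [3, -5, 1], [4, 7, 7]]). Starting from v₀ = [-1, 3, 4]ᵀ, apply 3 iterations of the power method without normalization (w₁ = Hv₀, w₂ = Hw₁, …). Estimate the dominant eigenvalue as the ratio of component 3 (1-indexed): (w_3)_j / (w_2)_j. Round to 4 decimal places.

12.2020

w1 = Hv₀ = (20, -14, 45)
w2 = Hw1 = (80, 175, 297)
w3 = Hw2 = (1709, -338, 3624)
Ratio at component: 3624 / 297 = 12.2020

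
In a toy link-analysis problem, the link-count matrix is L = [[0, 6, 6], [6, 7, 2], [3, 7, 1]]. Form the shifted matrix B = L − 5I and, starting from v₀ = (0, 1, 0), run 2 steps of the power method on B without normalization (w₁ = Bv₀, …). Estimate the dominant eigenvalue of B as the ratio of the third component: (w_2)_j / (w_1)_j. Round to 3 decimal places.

μ ≈ 0.571

B = L − 5I has rows (-5, 6, 6); (6, 2, 2); (3, 7, -4)
w1 = Bv₀ = (6, 2, 7)
w2 = Bw1 = (24, 54, 4)
Ratio: 4/7 = 0.571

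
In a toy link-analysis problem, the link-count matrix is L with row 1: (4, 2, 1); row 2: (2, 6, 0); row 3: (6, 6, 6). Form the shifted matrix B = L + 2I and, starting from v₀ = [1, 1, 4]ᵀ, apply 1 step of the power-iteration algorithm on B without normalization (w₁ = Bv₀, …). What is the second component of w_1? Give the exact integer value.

B = L + 2I has rows (6, 2, 1); (2, 8, 0); (6, 6, 8)
w1 = Bv₀ = (12, 10, 44)
Requested component of w1: 10

10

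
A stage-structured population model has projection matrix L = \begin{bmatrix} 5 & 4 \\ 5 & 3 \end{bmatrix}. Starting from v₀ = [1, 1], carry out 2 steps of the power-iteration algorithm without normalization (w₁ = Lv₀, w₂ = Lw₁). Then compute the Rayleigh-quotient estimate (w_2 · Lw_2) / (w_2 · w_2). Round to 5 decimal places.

w1 = Lv₀ = (9, 8)
w2 = Lw1 = (77, 69)
Lw2 = (661, 592)
w2·Lw2 = 77·661 + 69·592 = 91745; w2·w2 = 77·77 + 69·69 = 10690
λ ≈ 91745/10690 = 8.58232

8.58232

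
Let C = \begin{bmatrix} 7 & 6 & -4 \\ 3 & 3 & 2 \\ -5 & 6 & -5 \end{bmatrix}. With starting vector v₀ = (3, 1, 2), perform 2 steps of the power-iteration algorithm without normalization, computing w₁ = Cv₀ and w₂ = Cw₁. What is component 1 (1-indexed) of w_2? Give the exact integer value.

w1 = Cv₀ = (7·3 + 6·1 + (-4)·2; 3·3 + 3·1 + 2·2; (-5)·3 + 6·1 + (-5)·2) = (19, 16, -19)
w2 = Cw1 = (7·19 + 6·16 + (-4)·(-19); 3·19 + 3·16 + 2·(-19); (-5)·19 + 6·16 + (-5)·(-19)) = (305, 67, 96)
The requested component of w2 is 305.

305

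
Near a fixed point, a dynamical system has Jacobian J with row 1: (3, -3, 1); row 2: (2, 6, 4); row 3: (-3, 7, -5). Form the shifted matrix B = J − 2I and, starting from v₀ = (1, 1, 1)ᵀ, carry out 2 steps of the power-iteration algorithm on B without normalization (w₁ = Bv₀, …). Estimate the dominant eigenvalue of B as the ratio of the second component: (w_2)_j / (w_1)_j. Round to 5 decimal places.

2.60000

B = J − 2I has rows (1, -3, 1); (2, 4, 4); (-3, 7, -7)
w1 = Bv₀ = (1·1 + (-3)·1 + 1·1; 2·1 + 4·1 + 4·1; (-3)·1 + 7·1 + (-7)·1) = (-1, 10, -3)
w2 = Bw1 = (1·(-1) + (-3)·10 + 1·(-3); 2·(-1) + 4·10 + 4·(-3); (-3)·(-1) + 7·10 + (-7)·(-3)) = (-34, 26, 94)
Ratio: 26/10 = 2.60000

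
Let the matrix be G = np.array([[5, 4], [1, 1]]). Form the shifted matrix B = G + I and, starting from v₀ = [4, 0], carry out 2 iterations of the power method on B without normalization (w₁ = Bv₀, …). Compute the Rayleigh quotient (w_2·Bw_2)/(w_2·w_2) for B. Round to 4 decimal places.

μ ≈ 6.8077

B = G + I has rows (6, 4); (1, 2)
w1 = Bv₀ = (6·4 + 4·0; 1·4 + 2·0) = (24, 4)
w2 = Bw1 = (6·24 + 4·4; 1·24 + 2·4) = (160, 32)
Bw2 = (1088, 224)
w2·Bw2 = 181248; w2·w2 = 26624; μ ≈ 181248/26624 = 6.8077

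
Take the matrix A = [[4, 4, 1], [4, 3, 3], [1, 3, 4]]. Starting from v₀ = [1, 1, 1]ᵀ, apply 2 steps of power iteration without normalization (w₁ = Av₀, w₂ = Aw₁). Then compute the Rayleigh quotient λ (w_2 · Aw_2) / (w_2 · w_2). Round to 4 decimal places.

w1 = Av₀ = (4·1 + 4·1 + 1·1; 4·1 + 3·1 + 3·1; 1·1 + 3·1 + 4·1) = (9, 10, 8)
w2 = Aw1 = (4·9 + 4·10 + 1·8; 4·9 + 3·10 + 3·8; 1·9 + 3·10 + 4·8) = (84, 90, 71)
Aw2 = (767, 819, 638)
w2·Aw2 = 84·767 + 90·819 + 71·638 = 183436; w2·w2 = 84·84 + 90·90 + 71·71 = 20197
λ ≈ 183436/20197 = 9.0823

λ ≈ 9.0823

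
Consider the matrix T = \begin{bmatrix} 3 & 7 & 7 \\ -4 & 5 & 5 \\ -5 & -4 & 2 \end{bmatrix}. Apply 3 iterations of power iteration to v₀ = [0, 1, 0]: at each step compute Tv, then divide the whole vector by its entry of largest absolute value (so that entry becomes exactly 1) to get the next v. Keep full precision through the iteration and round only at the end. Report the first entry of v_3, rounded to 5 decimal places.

0.95572

Tv0 = (7.000000, 5.000000, -4.000000); divide by 7.000000 → v1 = (1.000000, 0.714286, -0.571429)
Tv1 = (4.000000, -3.285714, -9.000000); divide by -9.000000 → v2 = (-0.444444, 0.365079, 1.000000)
Tv2 = (8.222222, 8.603175, 2.761905); divide by 8.603175 → v3 = (0.955720, 1.000000, 0.321033)
Requested entry of v3: -518/-542 = 0.95572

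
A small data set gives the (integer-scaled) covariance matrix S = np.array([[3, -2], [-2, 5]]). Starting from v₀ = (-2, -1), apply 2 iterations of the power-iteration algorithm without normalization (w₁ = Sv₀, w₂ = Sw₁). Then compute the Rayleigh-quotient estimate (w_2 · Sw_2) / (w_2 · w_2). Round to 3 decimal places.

w1 = Sv₀ = (3·(-2) + (-2)·(-1); (-2)·(-2) + 5·(-1)) = (-4, -1)
w2 = Sw1 = (3·(-4) + (-2)·(-1); (-2)·(-4) + 5·(-1)) = (-10, 3)
Sw2 = (-36, 35)
w2·Sw2 = (-10)·(-36) + 3·35 = 465; w2·w2 = (-10)·(-10) + 3·3 = 109
λ ≈ 465/109 = 4.266

λ ≈ 4.266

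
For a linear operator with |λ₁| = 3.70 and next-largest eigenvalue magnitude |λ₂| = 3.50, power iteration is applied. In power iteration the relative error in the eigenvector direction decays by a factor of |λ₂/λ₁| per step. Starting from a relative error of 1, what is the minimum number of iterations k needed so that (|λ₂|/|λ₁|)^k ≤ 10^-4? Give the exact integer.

166

|λ₂/λ₁| = 3.50/3.70 = 0.94595
Need k ≥ ln(10^-4) / ln(0.94595) = -9.2103 / -0.0556 ≈ 165.743
Smallest integer k satisfying the bound: 166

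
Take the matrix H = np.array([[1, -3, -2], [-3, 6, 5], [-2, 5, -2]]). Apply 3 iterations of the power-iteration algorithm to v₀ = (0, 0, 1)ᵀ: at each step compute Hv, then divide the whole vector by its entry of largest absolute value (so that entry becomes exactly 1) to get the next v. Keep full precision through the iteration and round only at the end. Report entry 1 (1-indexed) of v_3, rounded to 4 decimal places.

Hv0 = (-2.00000, 5.00000, -2.00000); divide by 5.00000 → v1 = (-0.40000, 1.00000, -0.40000)
Hv1 = (-2.60000, 5.20000, 6.60000); divide by 6.60000 → v2 = (-0.39394, 0.78788, 1.00000)
Hv2 = (-4.75758, 10.90909, 2.72727); divide by 10.90909 → v3 = (-0.43611, 1.00000, 0.25000)
Requested entry of v3: -157/360 = -0.4361

-0.4361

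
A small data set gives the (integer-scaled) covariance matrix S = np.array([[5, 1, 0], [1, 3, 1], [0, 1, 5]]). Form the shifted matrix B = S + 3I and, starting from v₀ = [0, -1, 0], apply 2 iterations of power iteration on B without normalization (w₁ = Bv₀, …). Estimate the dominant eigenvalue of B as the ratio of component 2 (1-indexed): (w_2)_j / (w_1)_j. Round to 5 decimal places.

B = S + 3I has rows (8, 1, 0); (1, 6, 1); (0, 1, 8)
w1 = Bv₀ = (8·0 + 1·(-1) + 0·0; 1·0 + 6·(-1) + 1·0; 0·0 + 1·(-1) + 8·0) = (-1, -6, -1)
w2 = Bw1 = (8·(-1) + 1·(-6) + 0·(-1); 1·(-1) + 6·(-6) + 1·(-1); 0·(-1) + 1·(-6) + 8·(-1)) = (-14, -38, -14)
Ratio: -38/-6 = 6.33333

μ ≈ 6.33333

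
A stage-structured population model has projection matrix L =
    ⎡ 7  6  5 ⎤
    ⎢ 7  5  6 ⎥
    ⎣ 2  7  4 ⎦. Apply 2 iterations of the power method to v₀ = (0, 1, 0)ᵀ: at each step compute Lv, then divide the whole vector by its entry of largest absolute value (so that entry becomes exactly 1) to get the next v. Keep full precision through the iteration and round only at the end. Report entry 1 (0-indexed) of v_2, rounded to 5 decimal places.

1.00000

Lv0 = (6.000000, 5.000000, 7.000000); divide by 7.000000 → v1 = (0.857143, 0.714286, 1.000000)
Lv1 = (15.285714, 15.571429, 10.714286); divide by 15.571429 → v2 = (0.981651, 1.000000, 0.688073)
Requested entry of v2: 109/109 = 1.00000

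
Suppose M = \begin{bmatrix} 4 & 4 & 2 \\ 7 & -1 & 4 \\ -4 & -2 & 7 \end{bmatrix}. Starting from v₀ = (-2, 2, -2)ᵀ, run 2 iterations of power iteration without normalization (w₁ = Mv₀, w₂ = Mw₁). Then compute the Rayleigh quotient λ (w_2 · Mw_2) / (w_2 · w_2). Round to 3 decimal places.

w1 = Mv₀ = (-4, -24, -10)
w2 = Mw1 = (-132, -44, -6)
Mw2 = (-716, -904, 574)
w2·Mw2 = (-132)·(-716) + (-44)·(-904) + (-6)·574 = 130844; w2·w2 = (-132)·(-132) + (-44)·(-44) + (-6)·(-6) = 19396
λ ≈ 130844/19396 = 6.746

λ ≈ 6.746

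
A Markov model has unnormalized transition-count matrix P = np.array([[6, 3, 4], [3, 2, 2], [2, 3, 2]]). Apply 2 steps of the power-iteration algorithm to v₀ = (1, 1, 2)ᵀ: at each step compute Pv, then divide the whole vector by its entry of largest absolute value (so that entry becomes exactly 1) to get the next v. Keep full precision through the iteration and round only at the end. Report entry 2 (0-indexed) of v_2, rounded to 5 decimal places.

Pv0 = (17.000000, 9.000000, 9.000000); divide by 17.000000 → v1 = (1.000000, 0.529412, 0.529412)
Pv1 = (9.705882, 5.117647, 4.647059); divide by 9.705882 → v2 = (1.000000, 0.527273, 0.478788)
Requested entry of v2: 79/165 = 0.47879

0.47879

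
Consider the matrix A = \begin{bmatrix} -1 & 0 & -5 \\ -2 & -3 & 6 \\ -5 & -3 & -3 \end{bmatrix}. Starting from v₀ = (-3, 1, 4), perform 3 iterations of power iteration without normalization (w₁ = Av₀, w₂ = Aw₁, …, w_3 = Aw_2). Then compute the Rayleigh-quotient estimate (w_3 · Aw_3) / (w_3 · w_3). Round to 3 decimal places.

-0.752

w1 = Av₀ = ((-1)·(-3) + 0·1 + (-5)·4; (-2)·(-3) + (-3)·1 + 6·4; (-5)·(-3) + (-3)·1 + (-3)·4) = (-17, 27, 0)
w2 = Aw1 = ((-1)·(-17) + 0·27 + (-5)·0; (-2)·(-17) + (-3)·27 + 6·0; (-5)·(-17) + (-3)·27 + (-3)·0) = (17, -47, 4)
w3 = Aw2 = (-37, 131, 44)
Aw3 = (-183, -55, -340)
w3·Aw3 = (-37)·(-183) + 131·(-55) + 44·(-340) = -15394; w3·w3 = (-37)·(-37) + 131·131 + 44·44 = 20466
λ ≈ -15394/20466 = -0.752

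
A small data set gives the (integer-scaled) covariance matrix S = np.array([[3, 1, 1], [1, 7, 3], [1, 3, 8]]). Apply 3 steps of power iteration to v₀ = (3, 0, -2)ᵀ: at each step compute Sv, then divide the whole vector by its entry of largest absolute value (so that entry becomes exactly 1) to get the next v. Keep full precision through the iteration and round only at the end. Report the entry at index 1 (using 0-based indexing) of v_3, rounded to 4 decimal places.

Sv0 = (7.00000, -3.00000, -13.00000); divide by -13.00000 → v1 = (-0.53846, 0.23077, 1.00000)
Sv1 = (-0.38462, 4.07692, 8.15385); divide by 8.15385 → v2 = (-0.04717, 0.50000, 1.00000)
Sv2 = (1.35849, 6.45283, 9.45283); divide by 9.45283 → v3 = (0.14371, 0.68263, 1.00000)
Requested entry of v3: -684/-1002 = 0.6826

0.6826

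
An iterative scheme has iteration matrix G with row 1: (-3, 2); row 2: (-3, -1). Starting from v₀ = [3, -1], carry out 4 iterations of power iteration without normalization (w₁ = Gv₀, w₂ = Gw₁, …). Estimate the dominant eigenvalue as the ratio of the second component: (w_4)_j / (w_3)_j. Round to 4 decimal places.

λ ≈ 0.0109

w1 = Gv₀ = (-11, -8)
w2 = Gw1 = (17, 41)
w3 = Gw2 = (31, -92)
w4 = Gw3 = (-277, -1)
Ratio at component: -1 / -92 = 0.0109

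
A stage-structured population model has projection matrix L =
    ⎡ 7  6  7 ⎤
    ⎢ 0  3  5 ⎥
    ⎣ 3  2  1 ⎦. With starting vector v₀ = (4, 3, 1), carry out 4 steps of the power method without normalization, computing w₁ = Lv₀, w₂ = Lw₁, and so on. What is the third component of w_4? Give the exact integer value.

w1 = Lv₀ = (53, 14, 19)
w2 = Lw1 = (588, 137, 206)
w3 = Lw2 = (6380, 1441, 2244)
w4 = Lw3 = (69014, 15543, 24266)
The requested component of w4 is 24266.

24266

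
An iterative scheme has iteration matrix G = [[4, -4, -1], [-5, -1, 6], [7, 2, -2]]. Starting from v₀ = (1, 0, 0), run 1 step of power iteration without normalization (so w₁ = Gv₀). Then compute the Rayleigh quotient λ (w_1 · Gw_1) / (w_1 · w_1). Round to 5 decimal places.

0.10000

w1 = Gv₀ = (4, -5, 7)
Gw1 = (29, 27, 4)
w1·Gw1 = 4·29 + (-5)·27 + 7·4 = 9; w1·w1 = 4·4 + (-5)·(-5) + 7·7 = 90
λ ≈ 9/90 = 0.10000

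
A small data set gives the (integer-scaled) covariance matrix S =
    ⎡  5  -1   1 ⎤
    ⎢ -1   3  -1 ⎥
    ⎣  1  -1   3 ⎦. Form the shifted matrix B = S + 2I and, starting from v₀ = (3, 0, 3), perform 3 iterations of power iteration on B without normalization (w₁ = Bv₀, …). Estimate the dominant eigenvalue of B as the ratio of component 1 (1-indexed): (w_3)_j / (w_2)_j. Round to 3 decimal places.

8.000

B = S + 2I has rows (7, -1, 1); (-1, 5, -1); (1, -1, 5)
w1 = Bv₀ = (7·3 + (-1)·0 + 1·3; (-1)·3 + 5·0 + (-1)·3; 1·3 + (-1)·0 + 5·3) = (24, -6, 18)
w2 = Bw1 = (7·24 + (-1)·(-6) + 1·18; (-1)·24 + 5·(-6) + (-1)·18; 1·24 + (-1)·(-6) + 5·18) = (192, -72, 120)
w3 = Bw2 = (1536, -672, 864)
Ratio: 1536/192 = 8.000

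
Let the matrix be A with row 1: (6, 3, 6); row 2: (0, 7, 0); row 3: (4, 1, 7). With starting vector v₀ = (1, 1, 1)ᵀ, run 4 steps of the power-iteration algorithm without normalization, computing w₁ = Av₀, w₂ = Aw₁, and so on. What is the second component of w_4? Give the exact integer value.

2401

w1 = Av₀ = (15, 7, 12)
w2 = Aw1 = (183, 49, 151)
w3 = Aw2 = (2151, 343, 1838)
w4 = Aw3 = (24963, 2401, 21813)
The requested component of w4 is 2401.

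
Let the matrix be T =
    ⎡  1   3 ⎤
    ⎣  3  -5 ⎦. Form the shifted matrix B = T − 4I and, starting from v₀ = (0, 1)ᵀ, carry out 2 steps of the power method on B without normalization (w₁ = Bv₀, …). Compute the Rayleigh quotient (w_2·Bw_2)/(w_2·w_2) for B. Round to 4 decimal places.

B = T − 4I has rows (-3, 3); (3, -9)
w1 = Bv₀ = (3, -9)
w2 = Bw1 = (-36, 90)
Bw2 = (378, -918)
w2·Bw2 = -96228; w2·w2 = 9396; μ ≈ -96228/9396 = -10.2414

μ ≈ -10.2414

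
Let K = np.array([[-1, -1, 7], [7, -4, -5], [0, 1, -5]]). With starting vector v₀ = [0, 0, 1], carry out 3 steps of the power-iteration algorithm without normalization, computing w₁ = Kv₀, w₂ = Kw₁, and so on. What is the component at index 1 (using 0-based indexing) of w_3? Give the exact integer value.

w1 = Kv₀ = (7, -5, -5)
w2 = Kw1 = (-37, 94, 20)
w3 = Kw2 = (83, -735, -6)
The requested component of w3 is -735.

-735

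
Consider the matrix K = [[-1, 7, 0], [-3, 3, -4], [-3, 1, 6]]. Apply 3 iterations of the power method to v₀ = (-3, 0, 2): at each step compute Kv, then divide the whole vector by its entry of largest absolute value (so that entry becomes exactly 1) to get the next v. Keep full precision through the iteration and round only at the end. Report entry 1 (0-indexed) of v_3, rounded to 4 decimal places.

Kv0 = (3.00000, 1.00000, 21.00000); divide by 21.00000 → v1 = (0.14286, 0.04762, 1.00000)
Kv1 = (0.19048, -4.28571, 5.61905); divide by 5.61905 → v2 = (0.03390, -0.76271, 1.00000)
Kv2 = (-5.37288, -6.38983, 5.13559); divide by -6.38983 → v3 = (0.84085, 1.00000, -0.80371)
Requested entry of v3: -754/-754 = 1.0000

1.0000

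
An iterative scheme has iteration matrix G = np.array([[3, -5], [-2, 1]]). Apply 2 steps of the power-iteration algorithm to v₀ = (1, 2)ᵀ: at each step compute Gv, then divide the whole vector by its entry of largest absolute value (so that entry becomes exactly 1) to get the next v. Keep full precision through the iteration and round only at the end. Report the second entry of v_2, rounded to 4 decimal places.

Gv0 = (-7.00000, 0.00000); divide by -7.00000 → v1 = (1.00000, 0.00000)
Gv1 = (3.00000, -2.00000); divide by 3.00000 → v2 = (1.00000, -0.66667)
Requested entry of v2: 14/-21 = -0.6667

-0.6667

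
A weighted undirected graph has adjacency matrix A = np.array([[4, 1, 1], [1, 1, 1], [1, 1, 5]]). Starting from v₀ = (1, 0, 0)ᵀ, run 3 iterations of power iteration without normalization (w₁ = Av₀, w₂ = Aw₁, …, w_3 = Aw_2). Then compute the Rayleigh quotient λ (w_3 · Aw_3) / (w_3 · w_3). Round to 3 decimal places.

λ ≈ 5.812

w1 = Av₀ = (4, 1, 1)
w2 = Aw1 = (18, 6, 10)
w3 = Aw2 = (88, 34, 74)
Aw3 = (460, 196, 492)
w3·Aw3 = 88·460 + 34·196 + 74·492 = 83552; w3·w3 = 88·88 + 34·34 + 74·74 = 14376
λ ≈ 83552/14376 = 5.812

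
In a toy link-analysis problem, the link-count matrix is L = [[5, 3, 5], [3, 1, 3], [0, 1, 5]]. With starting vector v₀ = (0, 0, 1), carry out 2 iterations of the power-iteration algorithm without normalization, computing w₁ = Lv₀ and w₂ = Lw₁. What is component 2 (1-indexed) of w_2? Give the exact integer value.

w1 = Lv₀ = (5, 3, 5)
w2 = Lw1 = (59, 33, 28)
The requested component of w2 is 33.

33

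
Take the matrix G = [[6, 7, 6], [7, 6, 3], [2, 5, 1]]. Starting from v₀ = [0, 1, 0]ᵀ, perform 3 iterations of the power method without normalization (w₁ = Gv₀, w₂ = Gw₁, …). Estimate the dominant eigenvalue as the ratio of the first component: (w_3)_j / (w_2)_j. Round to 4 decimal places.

w1 = Gv₀ = (6·0 + 7·1 + 6·0; 7·0 + 6·1 + 3·0; 2·0 + 5·1 + 1·0) = (7, 6, 5)
w2 = Gw1 = (6·7 + 7·6 + 6·5; 7·7 + 6·6 + 3·5; 2·7 + 5·6 + 1·5) = (114, 100, 49)
w3 = Gw2 = (1678, 1545, 777)
Ratio at component: 1678 / 114 = 14.7193

14.7193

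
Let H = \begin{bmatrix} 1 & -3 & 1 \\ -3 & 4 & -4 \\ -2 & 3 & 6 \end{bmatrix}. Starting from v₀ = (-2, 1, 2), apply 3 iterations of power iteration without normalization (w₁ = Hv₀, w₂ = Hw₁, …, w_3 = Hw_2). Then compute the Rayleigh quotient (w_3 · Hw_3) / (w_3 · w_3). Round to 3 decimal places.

w1 = Hv₀ = (-3, 2, 19)
w2 = Hw1 = (10, -59, 126)
w3 = Hw2 = (313, -770, 559)
Hw3 = (3182, -6255, 418)
w3·Hw3 = 313·3182 + (-770)·(-6255) + 559·418 = 6045978; w3·w3 = 313·313 + (-770)·(-770) + 559·559 = 1003350
λ ≈ 6045978/1003350 = 6.026

λ ≈ 6.026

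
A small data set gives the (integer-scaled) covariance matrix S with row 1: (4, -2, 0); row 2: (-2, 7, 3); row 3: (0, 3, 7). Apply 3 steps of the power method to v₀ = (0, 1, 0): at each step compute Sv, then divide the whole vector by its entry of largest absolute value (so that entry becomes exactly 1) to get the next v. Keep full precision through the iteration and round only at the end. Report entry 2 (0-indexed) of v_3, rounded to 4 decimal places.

Sv0 = (-2.00000, 7.00000, 3.00000); divide by 7.00000 → v1 = (-0.28571, 1.00000, 0.42857)
Sv1 = (-3.14286, 8.85714, 6.00000); divide by 8.85714 → v2 = (-0.35484, 1.00000, 0.67742)
Sv2 = (-3.41935, 9.74194, 7.74194); divide by 9.74194 → v3 = (-0.35099, 1.00000, 0.79470)
Requested entry of v3: 480/604 = 0.7947

0.7947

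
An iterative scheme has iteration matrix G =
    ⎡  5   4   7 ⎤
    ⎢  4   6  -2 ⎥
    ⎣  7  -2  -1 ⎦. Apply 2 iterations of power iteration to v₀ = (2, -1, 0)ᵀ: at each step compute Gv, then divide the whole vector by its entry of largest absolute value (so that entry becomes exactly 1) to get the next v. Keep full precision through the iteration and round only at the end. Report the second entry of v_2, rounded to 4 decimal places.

Gv0 = (6.00000, 2.00000, 16.00000); divide by 16.00000 → v1 = (0.37500, 0.12500, 1.00000)
Gv1 = (9.37500, 0.25000, 1.37500); divide by 9.37500 → v2 = (1.00000, 0.02667, 0.14667)
Requested entry of v2: 4/150 = 0.0267

0.0267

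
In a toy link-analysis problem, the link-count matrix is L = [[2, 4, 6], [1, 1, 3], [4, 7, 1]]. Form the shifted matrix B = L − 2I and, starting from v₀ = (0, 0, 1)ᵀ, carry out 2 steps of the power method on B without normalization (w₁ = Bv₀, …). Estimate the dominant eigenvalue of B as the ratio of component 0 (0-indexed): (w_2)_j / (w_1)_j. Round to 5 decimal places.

B = L − 2I has rows (0, 4, 6); (1, -1, 3); (4, 7, -1)
w1 = Bv₀ = (0·0 + 4·0 + 6·1; 1·0 + (-1)·0 + 3·1; 4·0 + 7·0 + (-1)·1) = (6, 3, -1)
w2 = Bw1 = (0·6 + 4·3 + 6·(-1); 1·6 + (-1)·3 + 3·(-1); 4·6 + 7·3 + (-1)·(-1)) = (6, 0, 46)
Ratio: 6/6 = 1.00000

1.00000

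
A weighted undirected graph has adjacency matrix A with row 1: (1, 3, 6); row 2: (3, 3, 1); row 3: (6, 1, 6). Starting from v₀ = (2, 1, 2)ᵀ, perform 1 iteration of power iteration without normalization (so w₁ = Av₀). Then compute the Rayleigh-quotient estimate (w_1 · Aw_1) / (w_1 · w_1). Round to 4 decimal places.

10.7961

w1 = Av₀ = (17, 11, 25)
Aw1 = (200, 109, 263)
w1·Aw1 = 17·200 + 11·109 + 25·263 = 11174; w1·w1 = 17·17 + 11·11 + 25·25 = 1035
λ ≈ 11174/1035 = 10.7961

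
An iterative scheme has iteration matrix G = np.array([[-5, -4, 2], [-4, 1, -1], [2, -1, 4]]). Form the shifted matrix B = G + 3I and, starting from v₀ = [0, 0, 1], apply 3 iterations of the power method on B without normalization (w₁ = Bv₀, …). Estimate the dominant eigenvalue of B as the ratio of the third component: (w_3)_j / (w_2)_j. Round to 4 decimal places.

7.8704

B = G + 3I has rows (-2, -4, 2); (-4, 4, -1); (2, -1, 7)
w1 = Bv₀ = (2, -1, 7)
w2 = Bw1 = (14, -19, 54)
w3 = Bw2 = (156, -186, 425)
Ratio: 425/54 = 7.8704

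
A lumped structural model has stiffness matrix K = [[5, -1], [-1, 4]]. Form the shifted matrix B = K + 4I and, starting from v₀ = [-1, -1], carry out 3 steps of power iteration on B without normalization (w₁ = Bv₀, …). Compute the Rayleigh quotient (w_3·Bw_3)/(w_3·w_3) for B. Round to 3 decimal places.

7.861

B = K + 4I has rows (9, -1); (-1, 8)
w1 = Bv₀ = (9·(-1) + (-1)·(-1); (-1)·(-1) + 8·(-1)) = (-8, -7)
w2 = Bw1 = (9·(-8) + (-1)·(-7); (-1)·(-8) + 8·(-7)) = (-65, -48)
w3 = Bw2 = (-537, -319)
Bw3 = (-4514, -2015)
w3·Bw3 = 3066803; w3·w3 = 390130; μ ≈ 3066803/390130 = 7.861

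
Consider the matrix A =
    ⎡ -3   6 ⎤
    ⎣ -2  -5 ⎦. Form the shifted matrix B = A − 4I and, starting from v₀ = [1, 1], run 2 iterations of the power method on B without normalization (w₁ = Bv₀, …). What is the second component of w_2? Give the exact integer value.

101

B = A − 4I has rows (-7, 6); (-2, -9)
w1 = Bv₀ = (-1, -11)
w2 = Bw1 = (-59, 101)
Requested component of w2: 101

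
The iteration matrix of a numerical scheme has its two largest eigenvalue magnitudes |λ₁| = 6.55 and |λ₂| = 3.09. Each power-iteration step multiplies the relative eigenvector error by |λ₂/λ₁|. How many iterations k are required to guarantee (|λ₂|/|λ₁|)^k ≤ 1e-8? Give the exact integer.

|λ₂/λ₁| = 3.09/6.55 = 0.47176
Need k ≥ ln(1e-8) / ln(0.47176) = -18.4207 / -0.7513 ≈ 24.519
Smallest integer k satisfying the bound: 25

25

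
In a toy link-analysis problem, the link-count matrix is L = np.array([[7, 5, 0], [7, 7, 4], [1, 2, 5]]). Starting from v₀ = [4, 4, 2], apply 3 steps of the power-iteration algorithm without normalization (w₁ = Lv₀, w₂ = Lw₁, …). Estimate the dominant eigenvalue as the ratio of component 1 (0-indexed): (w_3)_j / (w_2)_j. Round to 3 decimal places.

λ ≈ 13.578

w1 = Lv₀ = (48, 64, 22)
w2 = Lw1 = (656, 872, 286)
w3 = Lw2 = (8952, 11840, 3830)
Ratio at component: 11840 / 872 = 13.578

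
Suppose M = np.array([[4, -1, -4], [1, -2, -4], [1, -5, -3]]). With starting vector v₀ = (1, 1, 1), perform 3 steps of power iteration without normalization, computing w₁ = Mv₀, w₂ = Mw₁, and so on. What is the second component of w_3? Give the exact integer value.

-225

w1 = Mv₀ = (-1, -5, -7)
w2 = Mw1 = (29, 37, 45)
w3 = Mw2 = (-101, -225, -291)
The requested component of w3 is -225.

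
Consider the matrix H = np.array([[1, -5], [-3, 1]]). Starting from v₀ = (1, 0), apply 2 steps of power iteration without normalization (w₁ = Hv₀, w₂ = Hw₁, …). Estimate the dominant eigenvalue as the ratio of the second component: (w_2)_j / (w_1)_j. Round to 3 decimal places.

λ ≈ 2.000

w1 = Hv₀ = (1·1 + (-5)·0; (-3)·1 + 1·0) = (1, -3)
w2 = Hw1 = (1·1 + (-5)·(-3); (-3)·1 + 1·(-3)) = (16, -6)
Ratio at component: -6 / -3 = 2.000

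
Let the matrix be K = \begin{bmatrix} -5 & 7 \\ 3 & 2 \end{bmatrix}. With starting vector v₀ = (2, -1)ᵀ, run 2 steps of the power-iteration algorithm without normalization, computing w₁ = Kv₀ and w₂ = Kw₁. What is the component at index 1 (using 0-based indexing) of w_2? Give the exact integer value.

w1 = Kv₀ = ((-5)·2 + 7·(-1); 3·2 + 2·(-1)) = (-17, 4)
w2 = Kw1 = ((-5)·(-17) + 7·4; 3·(-17) + 2·4) = (113, -43)
The requested component of w2 is -43.

-43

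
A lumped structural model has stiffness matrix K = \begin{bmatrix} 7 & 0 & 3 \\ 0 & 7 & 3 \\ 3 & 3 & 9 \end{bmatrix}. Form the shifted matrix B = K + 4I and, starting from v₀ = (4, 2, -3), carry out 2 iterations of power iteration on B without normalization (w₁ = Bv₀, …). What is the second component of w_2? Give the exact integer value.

80

B = K + 4I has rows (11, 0, 3); (0, 11, 3); (3, 3, 13)
w1 = Bv₀ = (11·4 + 0·2 + 3·(-3); 0·4 + 11·2 + 3·(-3); 3·4 + 3·2 + 13·(-3)) = (35, 13, -21)
w2 = Bw1 = (11·35 + 0·13 + 3·(-21); 0·35 + 11·13 + 3·(-21); 3·35 + 3·13 + 13·(-21)) = (322, 80, -129)
Requested component of w2: 80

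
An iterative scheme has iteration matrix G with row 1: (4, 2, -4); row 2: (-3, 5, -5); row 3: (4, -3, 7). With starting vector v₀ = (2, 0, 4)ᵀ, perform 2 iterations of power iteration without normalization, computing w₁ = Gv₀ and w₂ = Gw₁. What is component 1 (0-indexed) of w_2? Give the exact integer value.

w1 = Gv₀ = (-8, -26, 36)
w2 = Gw1 = (-228, -286, 298)
The requested component of w2 is -286.

-286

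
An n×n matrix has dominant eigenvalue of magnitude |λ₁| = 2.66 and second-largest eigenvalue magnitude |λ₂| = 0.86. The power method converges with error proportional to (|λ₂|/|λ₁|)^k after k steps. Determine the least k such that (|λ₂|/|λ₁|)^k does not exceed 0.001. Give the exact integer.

7

|λ₂/λ₁| = 0.86/2.66 = 0.32331
Need k ≥ ln(0.001) / ln(0.32331) = -6.9078 / -1.1291 ≈ 6.118
Smallest integer k satisfying the bound: 7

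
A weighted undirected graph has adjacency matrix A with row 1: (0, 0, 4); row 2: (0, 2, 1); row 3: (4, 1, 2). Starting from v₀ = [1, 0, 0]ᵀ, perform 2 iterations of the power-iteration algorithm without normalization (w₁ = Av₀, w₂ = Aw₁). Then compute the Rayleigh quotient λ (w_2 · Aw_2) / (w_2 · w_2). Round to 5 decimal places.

λ ≈ 3.71429

w1 = Av₀ = (0·1 + 0·0 + 4·0; 0·1 + 2·0 + 1·0; 4·1 + 1·0 + 2·0) = (0, 0, 4)
w2 = Aw1 = (0·0 + 0·0 + 4·4; 0·0 + 2·0 + 1·4; 4·0 + 1·0 + 2·4) = (16, 4, 8)
Aw2 = (32, 16, 84)
w2·Aw2 = 16·32 + 4·16 + 8·84 = 1248; w2·w2 = 16·16 + 4·4 + 8·8 = 336
λ ≈ 1248/336 = 3.71429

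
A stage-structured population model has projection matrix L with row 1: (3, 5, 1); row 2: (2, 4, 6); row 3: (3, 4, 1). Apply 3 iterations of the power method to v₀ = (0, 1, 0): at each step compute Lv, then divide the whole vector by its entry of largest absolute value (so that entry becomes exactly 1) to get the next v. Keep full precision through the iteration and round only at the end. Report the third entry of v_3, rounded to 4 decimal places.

Lv0 = (5.00000, 4.00000, 4.00000); divide by 5.00000 → v1 = (1.00000, 0.80000, 0.80000)
Lv1 = (7.80000, 10.00000, 7.00000); divide by 10.00000 → v2 = (0.78000, 1.00000, 0.70000)
Lv2 = (8.04000, 9.76000, 7.04000); divide by 9.76000 → v3 = (0.82377, 1.00000, 0.72131)
Requested entry of v3: 352/488 = 0.7213

0.7213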